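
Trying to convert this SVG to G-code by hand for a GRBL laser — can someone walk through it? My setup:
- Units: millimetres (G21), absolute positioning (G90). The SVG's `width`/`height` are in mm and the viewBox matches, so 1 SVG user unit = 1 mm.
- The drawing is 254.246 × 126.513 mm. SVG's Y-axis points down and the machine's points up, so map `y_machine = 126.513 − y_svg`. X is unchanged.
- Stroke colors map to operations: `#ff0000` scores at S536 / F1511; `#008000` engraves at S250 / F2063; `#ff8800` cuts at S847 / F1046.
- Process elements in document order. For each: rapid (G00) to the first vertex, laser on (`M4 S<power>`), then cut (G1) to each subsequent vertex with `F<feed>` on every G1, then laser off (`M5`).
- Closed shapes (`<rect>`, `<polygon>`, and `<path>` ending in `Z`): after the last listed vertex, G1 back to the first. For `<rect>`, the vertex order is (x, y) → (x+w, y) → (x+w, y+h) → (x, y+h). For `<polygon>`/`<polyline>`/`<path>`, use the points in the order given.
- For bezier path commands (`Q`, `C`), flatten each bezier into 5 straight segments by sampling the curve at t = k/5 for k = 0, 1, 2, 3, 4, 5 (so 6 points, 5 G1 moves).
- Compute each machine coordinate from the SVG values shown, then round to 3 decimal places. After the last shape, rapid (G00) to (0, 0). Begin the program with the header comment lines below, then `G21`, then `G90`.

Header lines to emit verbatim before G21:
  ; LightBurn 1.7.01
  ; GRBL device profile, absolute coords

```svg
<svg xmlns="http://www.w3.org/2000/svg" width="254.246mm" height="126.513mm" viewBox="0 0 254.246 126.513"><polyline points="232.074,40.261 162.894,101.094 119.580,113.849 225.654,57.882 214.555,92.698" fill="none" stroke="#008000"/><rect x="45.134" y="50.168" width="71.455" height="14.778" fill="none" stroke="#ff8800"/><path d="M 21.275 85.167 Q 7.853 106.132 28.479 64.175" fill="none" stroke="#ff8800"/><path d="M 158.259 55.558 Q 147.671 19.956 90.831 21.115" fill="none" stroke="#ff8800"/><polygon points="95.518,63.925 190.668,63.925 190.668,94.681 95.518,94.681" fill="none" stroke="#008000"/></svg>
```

; LightBurn 1.7.01
; GRBL device profile, absolute coords
G21
G90
G00 X232.074 Y86.252
M4 S250
G1 X162.894 Y25.419 F2063
G1 X119.580 Y12.664 F2063
G1 X225.654 Y68.631 F2063
G1 X214.555 Y33.815 F2063
M5
G00 X45.134 Y76.345
M4 S847
G1 X116.589 Y76.345 F1046
G1 X116.589 Y61.567 F1046
G1 X45.134 Y61.567 F1046
G1 X45.134 Y76.345 F1046
M5
G00 X21.275 Y41.346
M4 S847
G1 X17.268 Y35.477 F1046
G1 X15.985 Y34.642 F1046
G1 X17.426 Y38.840 F1046
G1 X21.591 Y48.072 F1046
G1 X28.479 Y62.338 F1046
M5
G00 X158.259 Y70.955
M4 S847
G1 X152.174 Y83.725 F1046
G1 X142.388 Y93.555 F1046
G1 X128.903 Y100.443 F1046
G1 X111.717 Y104.391 F1046
G1 X90.831 Y105.398 F1046
M5
G00 X95.518 Y62.588
M4 S250
G1 X190.668 Y62.588 F2063
G1 X190.668 Y31.832 F2063
G1 X95.518 Y31.832 F2063
G1 X95.518 Y62.588 F2063
M5
G00 X0.000 Y0.000

Since the viewBox matches the mm dimensions, user units are millimetres directly. The only transform is the Y-flip y_m = 126.513 − y_svg.

Shape 1 is a open polyline drawn with `<polyline>`. Its stroke #008000 means engrave at S250, F2063. After flipping Y the toolpath is (232.074,86.252) → (162.894,25.419) → (119.580,12.664) → (225.654,68.631) → (214.555,33.815).

Shape 2 is a rectangle drawn with `<rect>`. Its stroke #ff8800 means cut at S847, F1046. After flipping Y the toolpath is (45.134,76.345) → (116.589,76.345) → (116.589,61.567) → (45.134,61.567) → (45.134,76.345), returning to the start.

Shape 3 is a quadratic bezier drawn with `<path>`. Its stroke #ff8800 means cut at S847, F1046. After flipping Y the toolpath is (21.275,41.346) → (17.268,35.477) → (15.985,34.642) → (17.426,38.840) → (21.591,48.072) → (28.479,62.338).

Shape 4 is a quadratic bezier drawn with `<path>`. Its stroke #ff8800 means cut at S847, F1046. After flipping Y the toolpath is (158.259,70.955) → (152.174,83.725) → (142.388,93.555) → (128.903,100.443) → (111.717,104.391) → (90.831,105.398).

Shape 5 is a rectangle drawn with `<polygon>`. Its stroke #008000 means engrave at S250, F2063. After flipping Y the toolpath is (95.518,62.588) → (190.668,62.588) → (190.668,31.832) → (95.518,31.832) → (95.518,62.588), returning to the start.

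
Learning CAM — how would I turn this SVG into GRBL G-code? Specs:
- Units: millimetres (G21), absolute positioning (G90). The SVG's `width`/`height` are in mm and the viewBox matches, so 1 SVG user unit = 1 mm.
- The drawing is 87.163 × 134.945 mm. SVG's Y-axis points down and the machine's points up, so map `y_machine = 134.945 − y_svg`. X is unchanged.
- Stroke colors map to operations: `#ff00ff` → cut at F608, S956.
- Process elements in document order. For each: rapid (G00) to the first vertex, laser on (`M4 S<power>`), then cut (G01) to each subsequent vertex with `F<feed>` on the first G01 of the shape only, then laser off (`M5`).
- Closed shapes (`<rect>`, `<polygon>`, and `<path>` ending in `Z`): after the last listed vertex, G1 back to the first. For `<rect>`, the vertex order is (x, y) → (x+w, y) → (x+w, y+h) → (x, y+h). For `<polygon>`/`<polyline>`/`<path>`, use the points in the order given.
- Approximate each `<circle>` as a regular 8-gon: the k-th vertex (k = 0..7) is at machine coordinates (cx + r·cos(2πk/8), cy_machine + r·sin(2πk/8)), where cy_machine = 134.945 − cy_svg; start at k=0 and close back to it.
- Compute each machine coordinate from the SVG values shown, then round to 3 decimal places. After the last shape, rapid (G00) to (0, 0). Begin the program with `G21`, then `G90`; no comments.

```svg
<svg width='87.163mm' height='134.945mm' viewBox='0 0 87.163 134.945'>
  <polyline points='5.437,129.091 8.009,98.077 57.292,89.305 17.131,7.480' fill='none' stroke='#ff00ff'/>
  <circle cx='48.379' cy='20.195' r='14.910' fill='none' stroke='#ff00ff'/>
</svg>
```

G21
G90
G00 X5.437 Y5.854
M4 S956
G01 X8.009 Y36.868 F608
G01 X57.292 Y45.640
G01 X17.131 Y127.465
M5
G00 X63.289 Y114.750
M4 S956
G01 X58.922 Y125.293 F608
G01 X48.379 Y129.660
G01 X37.836 Y125.293
G01 X33.469 Y114.750
G01 X37.836 Y104.207
G01 X48.379 Y99.840
G01 X58.922 Y104.207
G01 X63.289 Y114.750
M5
G00 X0.000 Y0.000

1 u = 1 mm; y_m = 134.945 − y.

[1] `<polyline>` open polyline, #ff00ff→cut S956 F608: (5.437,5.854) → (8.009,36.868) → (57.292,45.640) → (17.131,127.465)

[2] `<circle>` circle, #ff00ff→cut S956 F608: (63.289,114.750) → (58.922,125.293) → (48.379,129.660) → (37.836,125.293) → (33.469,114.750) → (37.836,104.207) → (48.379,99.840) → (58.922,104.207) → (63.289,114.750) (closed)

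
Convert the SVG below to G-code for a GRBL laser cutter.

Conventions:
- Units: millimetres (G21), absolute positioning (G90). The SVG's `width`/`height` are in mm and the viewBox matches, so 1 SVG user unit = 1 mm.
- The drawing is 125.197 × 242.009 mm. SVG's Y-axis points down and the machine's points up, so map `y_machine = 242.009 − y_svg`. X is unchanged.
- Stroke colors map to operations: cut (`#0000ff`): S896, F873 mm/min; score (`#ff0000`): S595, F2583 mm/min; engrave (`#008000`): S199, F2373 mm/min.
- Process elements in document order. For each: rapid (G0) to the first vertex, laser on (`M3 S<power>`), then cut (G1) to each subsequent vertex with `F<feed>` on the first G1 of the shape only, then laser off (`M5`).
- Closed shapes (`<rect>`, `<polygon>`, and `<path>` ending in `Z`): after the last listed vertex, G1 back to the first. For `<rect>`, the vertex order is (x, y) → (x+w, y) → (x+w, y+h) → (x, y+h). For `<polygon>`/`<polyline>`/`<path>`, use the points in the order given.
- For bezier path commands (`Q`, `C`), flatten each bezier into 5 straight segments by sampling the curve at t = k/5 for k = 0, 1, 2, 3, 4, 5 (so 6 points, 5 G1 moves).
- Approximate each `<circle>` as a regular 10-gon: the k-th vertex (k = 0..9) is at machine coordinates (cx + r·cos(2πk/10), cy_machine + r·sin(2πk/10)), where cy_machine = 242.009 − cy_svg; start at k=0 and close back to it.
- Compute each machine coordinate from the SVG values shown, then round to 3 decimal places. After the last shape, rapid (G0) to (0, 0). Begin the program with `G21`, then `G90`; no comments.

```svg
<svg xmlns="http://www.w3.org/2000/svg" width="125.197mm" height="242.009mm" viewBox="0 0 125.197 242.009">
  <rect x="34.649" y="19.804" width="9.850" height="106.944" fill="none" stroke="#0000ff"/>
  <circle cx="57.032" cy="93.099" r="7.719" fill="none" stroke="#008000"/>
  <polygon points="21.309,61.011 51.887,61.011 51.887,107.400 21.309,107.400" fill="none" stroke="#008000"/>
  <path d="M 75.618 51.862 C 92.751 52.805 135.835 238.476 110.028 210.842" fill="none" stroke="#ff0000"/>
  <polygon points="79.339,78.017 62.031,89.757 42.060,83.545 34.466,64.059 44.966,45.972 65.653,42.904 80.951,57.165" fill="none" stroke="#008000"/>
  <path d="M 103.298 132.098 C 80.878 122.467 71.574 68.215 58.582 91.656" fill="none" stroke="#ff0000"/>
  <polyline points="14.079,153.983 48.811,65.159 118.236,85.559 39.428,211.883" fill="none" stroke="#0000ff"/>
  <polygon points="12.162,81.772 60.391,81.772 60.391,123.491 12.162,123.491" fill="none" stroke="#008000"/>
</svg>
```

1 u = 1 mm; y_m = 242.009 − y.

[1] `<rect>` rectangle, #0000ff→cut S896 F873: (34.649,222.205) → (44.499,222.205) → (44.499,115.261) → (34.649,115.261) → (34.649,222.205) (closed)

[2] `<circle>` circle, #008000→engrave S199 F2373: (64.751,148.910) → (63.277,153.447) → (59.417,156.251) → (54.647,156.251) → (50.787,153.447) → (49.313,148.910) → (50.787,144.373) → (54.647,141.569) → (59.417,141.569) → (63.277,144.373) → (64.751,148.910) (closed)

[3] `<polygon>` rectangle, #008000→engrave S199 F2373: (21.309,180.998) → (51.887,180.998) → (51.887,134.609) → (21.309,134.609) → (21.309,180.998) (closed)

[4] `<path>` cubic bezier, #ff0000→score S595 F2583: (75.618,190.147) → (88.253,170.598) → (102.564,125.820) → (113.999,74.918) → (118.004,36.999) → (110.028,31.167)

[5] `<polygon>` regular polygon, #008000→engrave S199 F2373: (79.339,163.992) → (62.031,152.252) → (42.060,158.464) → (34.466,177.950) → (44.966,196.037) → (65.653,199.105) → (80.951,184.844) → (79.339,163.992) (closed)

[6] `<path>` cubic bezier, #ff0000→score S595 F2583: (103.298,109.911) → (91.285,120.066) → (81.614,135.058) → (73.478,149.018) → (66.069,156.073) → (58.582,150.353)

[7] `<polyline>` open polyline, #0000ff→cut S896 F873: (14.079,88.026) → (48.811,176.850) → (118.236,156.450) → (39.428,30.126)

[8] `<polygon>` rectangle, #008000→engrave S199 F2373: (12.162,160.237) → (60.391,160.237) → (60.391,118.518) → (12.162,118.518) → (12.162,160.237) (closed)

G21
G90
G0 X34.649 Y222.205
M3 S896
G1 X44.499 Y222.205 F873
G1 X44.499 Y115.261
G1 X34.649 Y115.261
G1 X34.649 Y222.205
M5
G0 X64.751 Y148.910
M3 S199
G1 X63.277 Y153.447 F2373
G1 X59.417 Y156.251
G1 X54.647 Y156.251
G1 X50.787 Y153.447
G1 X49.313 Y148.910
G1 X50.787 Y144.373
G1 X54.647 Y141.569
G1 X59.417 Y141.569
G1 X63.277 Y144.373
G1 X64.751 Y148.910
M5
G0 X21.309 Y180.998
M3 S199
G1 X51.887 Y180.998 F2373
G1 X51.887 Y134.609
G1 X21.309 Y134.609
G1 X21.309 Y180.998
M5
G0 X75.618 Y190.147
M3 S595
G1 X88.253 Y170.598 F2583
G1 X102.564 Y125.820
G1 X113.999 Y74.918
G1 X118.004 Y36.999
G1 X110.028 Y31.167
M5
G0 X79.339 Y163.992
M3 S199
G1 X62.031 Y152.252 F2373
G1 X42.060 Y158.464
G1 X34.466 Y177.950
G1 X44.966 Y196.037
G1 X65.653 Y199.105
G1 X80.951 Y184.844
G1 X79.339 Y163.992
M5
G0 X103.298 Y109.911
M3 S595
G1 X91.285 Y120.066 F2583
G1 X81.614 Y135.058
G1 X73.478 Y149.018
G1 X66.069 Y156.073
G1 X58.582 Y150.353
M5
G0 X14.079 Y88.026
M3 S896
G1 X48.811 Y176.850 F873
G1 X118.236 Y156.450
G1 X39.428 Y30.126
M5
G0 X12.162 Y160.237
M3 S199
G1 X60.391 Y160.237 F2373
G1 X60.391 Y118.518
G1 X12.162 Y118.518
G1 X12.162 Y160.237
M5
G0 X0.000 Y0.000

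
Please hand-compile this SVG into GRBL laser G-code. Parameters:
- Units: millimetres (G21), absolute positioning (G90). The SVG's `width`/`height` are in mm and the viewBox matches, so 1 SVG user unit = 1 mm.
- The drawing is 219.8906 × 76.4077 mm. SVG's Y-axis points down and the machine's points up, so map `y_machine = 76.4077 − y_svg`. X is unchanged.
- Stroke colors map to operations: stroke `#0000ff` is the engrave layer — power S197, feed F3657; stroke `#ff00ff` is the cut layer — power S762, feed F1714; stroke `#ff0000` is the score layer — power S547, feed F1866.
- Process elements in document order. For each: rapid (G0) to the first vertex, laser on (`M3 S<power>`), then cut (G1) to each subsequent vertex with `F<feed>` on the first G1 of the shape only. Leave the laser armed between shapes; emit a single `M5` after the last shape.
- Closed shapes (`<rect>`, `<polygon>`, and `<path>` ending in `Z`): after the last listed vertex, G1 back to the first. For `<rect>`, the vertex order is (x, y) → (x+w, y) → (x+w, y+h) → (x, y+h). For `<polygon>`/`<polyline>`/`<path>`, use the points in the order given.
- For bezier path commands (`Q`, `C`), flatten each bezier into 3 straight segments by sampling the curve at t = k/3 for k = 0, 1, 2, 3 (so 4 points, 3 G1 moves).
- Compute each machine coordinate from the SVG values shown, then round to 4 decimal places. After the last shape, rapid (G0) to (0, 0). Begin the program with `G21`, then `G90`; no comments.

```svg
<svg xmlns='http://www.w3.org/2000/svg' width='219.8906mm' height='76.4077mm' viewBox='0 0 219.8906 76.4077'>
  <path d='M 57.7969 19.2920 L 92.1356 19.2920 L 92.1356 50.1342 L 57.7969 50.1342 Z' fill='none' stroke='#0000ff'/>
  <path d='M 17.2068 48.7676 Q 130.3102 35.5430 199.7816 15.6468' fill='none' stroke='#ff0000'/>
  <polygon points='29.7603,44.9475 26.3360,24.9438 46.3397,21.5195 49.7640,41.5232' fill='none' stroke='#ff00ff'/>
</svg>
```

G21
G90
G0 X57.7969 Y57.1157
M3 S197
G1 X92.1356 Y57.1157 F3657
G1 X92.1356 Y26.2735
G1 X57.7969 Y26.2735
G1 X57.7969 Y57.1157
G0 X17.2068 Y27.6401
M3 S547
G1 X87.7611 Y37.1978 F1866
G1 X148.6193 Y48.2381
G1 X199.7816 Y60.7609
G0 X29.7603 Y31.4602
M3 S762
G1 X26.3360 Y51.4639 F1714
G1 X46.3397 Y54.8882
G1 X49.7640 Y34.8845
G1 X29.7603 Y31.4602
M5
G0 X0.0000 Y0.0000

Since the viewBox matches the mm dimensions, user units are millimetres directly. The only transform is the Y-flip y_m = 76.4077 − y_svg.

Shape 1 is a rectangle drawn with `<path>`. Its stroke #0000ff means engrave at S197, F3657. After flipping Y the toolpath is (57.7969,57.1157) → (92.1356,57.1157) → (92.1356,26.2735) → (57.7969,26.2735) → (57.7969,57.1157), returning to the start.

Shape 2 is a quadratic bezier drawn with `<path>`. Its stroke #ff0000 means score at S547, F1866. After flipping Y the toolpath is (17.2068,27.6401) → (87.7611,37.1978) → (148.6193,48.2381) → (199.7816,60.7609).

Shape 3 is a regular polygon drawn with `<polygon>`. Its stroke #ff00ff means cut at S762, F1714. After flipping Y the toolpath is (29.7603,31.4602) → (26.3360,51.4639) → (46.3397,54.8882) → (49.7640,34.8845) → (29.7603,31.4602), returning to the start.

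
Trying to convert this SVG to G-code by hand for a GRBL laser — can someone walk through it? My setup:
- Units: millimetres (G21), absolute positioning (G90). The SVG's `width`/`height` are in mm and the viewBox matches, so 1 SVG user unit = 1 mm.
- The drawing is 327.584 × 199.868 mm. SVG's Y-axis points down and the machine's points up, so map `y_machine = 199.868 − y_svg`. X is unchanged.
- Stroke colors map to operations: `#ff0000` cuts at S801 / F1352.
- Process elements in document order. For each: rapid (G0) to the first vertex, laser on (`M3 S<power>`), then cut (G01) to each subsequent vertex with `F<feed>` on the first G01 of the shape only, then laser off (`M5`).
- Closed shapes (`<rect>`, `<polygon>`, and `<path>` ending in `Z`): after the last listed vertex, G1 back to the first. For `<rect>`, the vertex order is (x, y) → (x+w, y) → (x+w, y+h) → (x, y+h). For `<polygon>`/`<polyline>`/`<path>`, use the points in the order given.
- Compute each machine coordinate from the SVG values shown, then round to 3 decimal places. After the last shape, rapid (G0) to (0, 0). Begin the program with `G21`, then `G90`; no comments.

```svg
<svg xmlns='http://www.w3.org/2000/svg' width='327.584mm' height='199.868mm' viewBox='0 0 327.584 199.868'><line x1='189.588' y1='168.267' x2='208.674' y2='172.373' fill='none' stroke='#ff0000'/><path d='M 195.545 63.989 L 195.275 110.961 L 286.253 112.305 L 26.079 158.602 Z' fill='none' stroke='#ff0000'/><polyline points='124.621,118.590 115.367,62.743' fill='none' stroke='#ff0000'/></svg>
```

G21
G90
G0 X189.588 Y31.601
M3 S801
G01 X208.674 Y27.495 F1352
M5
G0 X195.545 Y135.879
M3 S801
G01 X195.275 Y88.907 F1352
G01 X286.253 Y87.563
G01 X26.079 Y41.266
G01 X195.545 Y135.879
M5
G0 X124.621 Y81.278
M3 S801
G01 X115.367 Y137.125 F1352
M5
G0 X0.000 Y0.000

viewBox `0 0 327.584 199.868` with mm width/height → 1 unit = 1 mm. Flip: y_m = 199.868 − y_svg.

**Shape 1** — `<line>` line segment, stroke `#ff0000` → cut (S801, F1352). Machine vertices: (189.588,31.601) → (208.674,27.495). Open path.

**Shape 2** — `<path>` closed polygon, stroke `#ff0000` → cut (S801, F1352). Machine vertices: (195.545,135.879) → (195.275,88.907) → (286.253,87.563) → (26.079,41.266) → (195.545,135.879). Closed: final G1 returns to the first vertex.

**Shape 3** — `<polyline>` line segment, stroke `#ff0000` → cut (S801, F1352). Machine vertices: (124.621,81.278) → (115.367,137.125). Open path.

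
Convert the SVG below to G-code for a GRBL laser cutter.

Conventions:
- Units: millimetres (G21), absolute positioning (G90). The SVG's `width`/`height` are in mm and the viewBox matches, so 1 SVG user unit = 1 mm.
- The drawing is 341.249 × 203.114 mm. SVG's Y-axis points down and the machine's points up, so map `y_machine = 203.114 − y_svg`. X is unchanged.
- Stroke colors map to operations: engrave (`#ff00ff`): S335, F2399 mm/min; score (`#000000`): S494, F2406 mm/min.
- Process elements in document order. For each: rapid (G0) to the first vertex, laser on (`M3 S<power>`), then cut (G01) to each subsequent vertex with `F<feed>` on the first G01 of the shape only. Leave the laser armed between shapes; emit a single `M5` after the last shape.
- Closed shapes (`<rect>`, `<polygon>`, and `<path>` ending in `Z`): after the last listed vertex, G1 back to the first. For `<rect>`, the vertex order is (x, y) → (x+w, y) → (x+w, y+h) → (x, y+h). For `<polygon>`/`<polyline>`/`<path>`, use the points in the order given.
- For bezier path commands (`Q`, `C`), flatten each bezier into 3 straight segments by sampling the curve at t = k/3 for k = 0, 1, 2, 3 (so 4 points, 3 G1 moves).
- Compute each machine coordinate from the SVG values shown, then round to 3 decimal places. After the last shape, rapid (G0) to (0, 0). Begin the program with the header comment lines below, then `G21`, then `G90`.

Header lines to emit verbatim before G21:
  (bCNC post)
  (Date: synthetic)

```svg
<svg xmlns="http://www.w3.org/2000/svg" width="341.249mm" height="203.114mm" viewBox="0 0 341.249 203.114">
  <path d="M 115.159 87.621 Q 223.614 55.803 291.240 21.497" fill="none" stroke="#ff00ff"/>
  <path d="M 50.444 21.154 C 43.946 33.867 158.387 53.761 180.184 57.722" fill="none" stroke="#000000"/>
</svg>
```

(bCNC post)
(Date: synthetic)
G21
G90
G0 X115.159 Y115.493
M3 S335
G01 X182.926 Y136.981 F2399
G01 X241.619 Y159.023
G01 X291.240 Y181.617
G0 X50.444 Y181.960
M3 S494
G01 X76.349 Y167.709 F2406
G01 X135.416 Y153.808
G01 X180.184 Y145.392
M5
G0 X0.000 Y0.000

viewBox `0 0 341.249 203.114` with mm width/height → 1 unit = 1 mm. Flip: y_m = 203.114 − y_svg.

**Shape 1** — `<path>` quadratic bezier, stroke `#ff00ff` → engrave (S335, F2399). Control points (SVG): P0=(115.159,87.621), P1=(223.614,55.803), P2=(291.240,21.497); sampled at t=k/3. Machine vertices: (115.159,115.493) → (182.926,136.981) → (241.619,159.023) → (291.240,181.617). Open path.

**Shape 2** — `<path>` cubic bezier, stroke `#000000` → score (S494, F2406). Control points (SVG): P0=(50.444,21.154), P1=(43.946,33.867), P2=(158.387,53.761), P3=(180.184,57.722); sampled at t=k/3. Machine vertices: (50.444,181.960) → (76.349,167.709) → (135.416,153.808) → (180.184,145.392). Open path.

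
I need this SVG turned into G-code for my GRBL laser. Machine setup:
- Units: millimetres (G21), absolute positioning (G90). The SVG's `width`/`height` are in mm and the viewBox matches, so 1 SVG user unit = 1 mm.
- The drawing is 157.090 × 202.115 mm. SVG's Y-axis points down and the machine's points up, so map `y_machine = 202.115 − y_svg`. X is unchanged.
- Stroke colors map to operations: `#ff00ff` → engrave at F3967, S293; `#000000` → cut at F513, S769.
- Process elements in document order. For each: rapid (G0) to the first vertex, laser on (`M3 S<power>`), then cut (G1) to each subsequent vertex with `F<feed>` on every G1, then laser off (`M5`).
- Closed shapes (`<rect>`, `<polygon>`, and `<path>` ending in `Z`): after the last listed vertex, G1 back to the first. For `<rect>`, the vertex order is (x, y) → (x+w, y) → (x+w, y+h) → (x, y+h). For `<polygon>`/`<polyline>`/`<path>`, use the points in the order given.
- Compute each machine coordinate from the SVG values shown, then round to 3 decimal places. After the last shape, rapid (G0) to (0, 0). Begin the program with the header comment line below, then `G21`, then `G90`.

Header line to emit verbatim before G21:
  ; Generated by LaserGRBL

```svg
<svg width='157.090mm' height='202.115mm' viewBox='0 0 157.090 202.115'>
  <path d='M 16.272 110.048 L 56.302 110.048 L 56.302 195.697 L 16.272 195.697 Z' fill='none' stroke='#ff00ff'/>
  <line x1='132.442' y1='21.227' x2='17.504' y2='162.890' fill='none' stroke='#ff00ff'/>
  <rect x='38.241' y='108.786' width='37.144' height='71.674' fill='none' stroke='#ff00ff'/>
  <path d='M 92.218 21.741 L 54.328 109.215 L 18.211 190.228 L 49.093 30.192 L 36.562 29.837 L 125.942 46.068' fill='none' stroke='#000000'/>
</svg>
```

viewBox `0 0 157.090 202.115` with mm width/height → 1 unit = 1 mm. Flip: y_m = 202.115 − y_svg.

**Shape 1** — `<path>` rectangle, stroke `#ff00ff` → engrave (S293, F3967). Machine vertices: (16.272,92.067) → (56.302,92.067) → (56.302,6.418) → (16.272,6.418) → (16.272,92.067). Closed: final G1 returns to the first vertex.

**Shape 2** — `<line>` line segment, stroke `#ff00ff` → engrave (S293, F3967). Machine vertices: (132.442,180.888) → (17.504,39.225). Open path.

**Shape 3** — `<rect>` rectangle, stroke `#ff00ff` → engrave (S293, F3967). Machine vertices: (38.241,93.329) → (75.385,93.329) → (75.385,21.655) → (38.241,21.655) → (38.241,93.329). Closed: final G1 returns to the first vertex.

**Shape 4** — `<path>` open polyline, stroke `#000000` → cut (S769, F513). Machine vertices: (92.218,180.374) → (54.328,92.900) → (18.211,11.887) → (49.093,171.923) → (36.562,172.278) → (125.942,156.047). Open path.

; Generated by LaserGRBL
G21
G90
G0 X16.272 Y92.067
M3 S293
G1 X56.302 Y92.067 F3967
G1 X56.302 Y6.418 F3967
G1 X16.272 Y6.418 F3967
G1 X16.272 Y92.067 F3967
M5
G0 X132.442 Y180.888
M3 S293
G1 X17.504 Y39.225 F3967
M5
G0 X38.241 Y93.329
M3 S293
G1 X75.385 Y93.329 F3967
G1 X75.385 Y21.655 F3967
G1 X38.241 Y21.655 F3967
G1 X38.241 Y93.329 F3967
M5
G0 X92.218 Y180.374
M3 S769
G1 X54.328 Y92.900 F513
G1 X18.211 Y11.887 F513
G1 X49.093 Y171.923 F513
G1 X36.562 Y172.278 F513
G1 X125.942 Y156.047 F513
M5
G0 X0.000 Y0.000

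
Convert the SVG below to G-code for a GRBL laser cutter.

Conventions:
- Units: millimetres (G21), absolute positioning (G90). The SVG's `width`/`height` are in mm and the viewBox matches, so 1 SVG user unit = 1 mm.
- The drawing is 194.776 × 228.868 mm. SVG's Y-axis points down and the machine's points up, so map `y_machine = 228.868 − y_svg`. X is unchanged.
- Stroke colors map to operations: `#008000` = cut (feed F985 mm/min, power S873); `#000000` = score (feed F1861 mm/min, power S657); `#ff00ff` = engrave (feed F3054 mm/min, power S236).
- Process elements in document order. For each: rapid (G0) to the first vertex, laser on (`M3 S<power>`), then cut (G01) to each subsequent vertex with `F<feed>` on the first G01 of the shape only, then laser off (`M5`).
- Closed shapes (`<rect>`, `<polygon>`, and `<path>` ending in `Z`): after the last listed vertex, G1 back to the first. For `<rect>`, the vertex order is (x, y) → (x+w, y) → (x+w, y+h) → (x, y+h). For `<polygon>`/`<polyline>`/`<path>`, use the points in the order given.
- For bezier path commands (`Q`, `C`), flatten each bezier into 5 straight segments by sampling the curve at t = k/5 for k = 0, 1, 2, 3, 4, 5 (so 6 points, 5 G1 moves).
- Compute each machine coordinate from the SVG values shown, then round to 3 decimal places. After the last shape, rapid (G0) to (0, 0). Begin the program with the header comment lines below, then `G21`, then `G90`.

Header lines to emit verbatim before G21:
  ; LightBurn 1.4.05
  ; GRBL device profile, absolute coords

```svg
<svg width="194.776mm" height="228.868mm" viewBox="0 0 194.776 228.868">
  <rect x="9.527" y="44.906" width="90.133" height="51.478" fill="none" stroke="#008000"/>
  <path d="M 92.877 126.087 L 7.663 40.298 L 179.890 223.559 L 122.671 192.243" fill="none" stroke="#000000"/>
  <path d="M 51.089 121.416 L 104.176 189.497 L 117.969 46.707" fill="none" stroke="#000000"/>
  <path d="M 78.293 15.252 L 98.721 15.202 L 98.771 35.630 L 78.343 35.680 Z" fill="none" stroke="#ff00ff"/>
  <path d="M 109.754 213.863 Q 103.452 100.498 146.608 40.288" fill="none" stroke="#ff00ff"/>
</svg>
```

viewBox `0 0 194.776 228.868` with mm width/height → 1 unit = 1 mm. Flip: y_m = 228.868 − y_svg.

**Shape 1** — `<rect>` rectangle, stroke `#008000` → cut (S873, F985). Machine vertices: (9.527,183.962) → (99.660,183.962) → (99.660,132.484) → (9.527,132.484) → (9.527,183.962). Closed: final G1 returns to the first vertex.

**Shape 2** — `<path>` open polyline, stroke `#000000` → score (S657, F1861). Machine vertices: (92.877,102.781) → (7.663,188.570) → (179.890,5.309) → (122.671,36.625). Open path.

**Shape 3** — `<path>` open polyline, stroke `#000000` → score (S657, F1861). Machine vertices: (51.089,107.452) → (104.176,39.371) → (117.969,182.161). Open path.

**Shape 4** — `<path>` regular polygon, stroke `#ff00ff` → engrave (S236, F3054). Machine vertices: (78.293,213.616) → (98.721,213.666) → (98.771,193.238) → (78.343,193.188) → (78.293,213.616). Closed: final G1 returns to the first vertex.

**Shape 5** — `<path>` quadratic bezier, stroke `#ff00ff` → engrave (S236, F3054). Control points (SVG): P0=(109.754,213.863), P1=(103.452,100.498), P2=(146.608,40.288); sampled at t=k/5. Machine vertices: (109.754,15.005) → (109.212,58.225) → (112.626,97.192) → (119.996,131.907) → (131.324,162.370) → (146.608,188.580). Open path.

; LightBurn 1.4.05
; GRBL device profile, absolute coords
G21
G90
G0 X9.527 Y183.962
M3 S873
G01 X99.660 Y183.962 F985
G01 X99.660 Y132.484
G01 X9.527 Y132.484
G01 X9.527 Y183.962
M5
G0 X92.877 Y102.781
M3 S657
G01 X7.663 Y188.570 F1861
G01 X179.890 Y5.309
G01 X122.671 Y36.625
M5
G0 X51.089 Y107.452
M3 S657
G01 X104.176 Y39.371 F1861
G01 X117.969 Y182.161
M5
G0 X78.293 Y213.616
M3 S236
G01 X98.721 Y213.666 F3054
G01 X98.771 Y193.238
G01 X78.343 Y193.188
G01 X78.293 Y213.616
M5
G0 X109.754 Y15.005
M3 S236
G01 X109.212 Y58.225 F3054
G01 X112.626 Y97.192
G01 X119.996 Y131.907
G01 X131.324 Y162.370
G01 X146.608 Y188.580
M5
G0 X0.000 Y0.000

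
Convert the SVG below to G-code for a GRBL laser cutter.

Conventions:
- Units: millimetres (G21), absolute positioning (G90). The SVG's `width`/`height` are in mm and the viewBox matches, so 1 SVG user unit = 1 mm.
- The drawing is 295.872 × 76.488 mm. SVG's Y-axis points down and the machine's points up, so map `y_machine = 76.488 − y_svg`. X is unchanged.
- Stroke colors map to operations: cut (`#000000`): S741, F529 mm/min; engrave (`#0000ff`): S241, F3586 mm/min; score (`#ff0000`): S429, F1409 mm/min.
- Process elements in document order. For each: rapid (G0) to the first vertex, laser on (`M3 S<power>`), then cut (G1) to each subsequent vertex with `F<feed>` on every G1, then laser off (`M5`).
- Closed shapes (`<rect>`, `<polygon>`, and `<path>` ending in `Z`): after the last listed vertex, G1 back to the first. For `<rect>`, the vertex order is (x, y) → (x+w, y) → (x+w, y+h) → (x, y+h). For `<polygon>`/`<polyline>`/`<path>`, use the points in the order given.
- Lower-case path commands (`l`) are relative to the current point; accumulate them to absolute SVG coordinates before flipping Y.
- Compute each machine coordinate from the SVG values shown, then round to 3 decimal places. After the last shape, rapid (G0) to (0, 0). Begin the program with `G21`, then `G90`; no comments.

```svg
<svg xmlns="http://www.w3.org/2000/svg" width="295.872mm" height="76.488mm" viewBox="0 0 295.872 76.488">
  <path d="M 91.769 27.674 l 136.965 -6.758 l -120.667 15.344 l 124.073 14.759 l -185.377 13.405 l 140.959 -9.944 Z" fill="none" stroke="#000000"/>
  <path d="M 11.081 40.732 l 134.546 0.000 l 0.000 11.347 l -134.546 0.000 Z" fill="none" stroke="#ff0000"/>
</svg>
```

viewBox `0 0 295.872 76.488` with mm width/height → 1 unit = 1 mm. Flip: y_m = 76.488 − y_svg.

**Shape 1** — `<path>` closed polygon, stroke `#000000` → cut (S741, F529). Machine vertices: (91.769,48.814) → (228.734,55.572) → (108.067,40.228) → (232.140,25.469) → (46.763,12.064) → (187.722,22.008) → (91.769,48.814). Closed: final G1 returns to the first vertex.

**Shape 2** — `<path>` rectangle, stroke `#ff0000` → score (S429, F1409). Machine vertices: (11.081,35.756) → (145.627,35.756) → (145.627,24.409) → (11.081,24.409) → (11.081,35.756). Closed: final G1 returns to the first vertex.

G21
G90
G0 X91.769 Y48.814
M3 S741
G1 X228.734 Y55.572 F529
G1 X108.067 Y40.228 F529
G1 X232.140 Y25.469 F529
G1 X46.763 Y12.064 F529
G1 X187.722 Y22.008 F529
G1 X91.769 Y48.814 F529
M5
G0 X11.081 Y35.756
M3 S429
G1 X145.627 Y35.756 F1409
G1 X145.627 Y24.409 F1409
G1 X11.081 Y24.409 F1409
G1 X11.081 Y35.756 F1409
M5
G0 X0.000 Y0.000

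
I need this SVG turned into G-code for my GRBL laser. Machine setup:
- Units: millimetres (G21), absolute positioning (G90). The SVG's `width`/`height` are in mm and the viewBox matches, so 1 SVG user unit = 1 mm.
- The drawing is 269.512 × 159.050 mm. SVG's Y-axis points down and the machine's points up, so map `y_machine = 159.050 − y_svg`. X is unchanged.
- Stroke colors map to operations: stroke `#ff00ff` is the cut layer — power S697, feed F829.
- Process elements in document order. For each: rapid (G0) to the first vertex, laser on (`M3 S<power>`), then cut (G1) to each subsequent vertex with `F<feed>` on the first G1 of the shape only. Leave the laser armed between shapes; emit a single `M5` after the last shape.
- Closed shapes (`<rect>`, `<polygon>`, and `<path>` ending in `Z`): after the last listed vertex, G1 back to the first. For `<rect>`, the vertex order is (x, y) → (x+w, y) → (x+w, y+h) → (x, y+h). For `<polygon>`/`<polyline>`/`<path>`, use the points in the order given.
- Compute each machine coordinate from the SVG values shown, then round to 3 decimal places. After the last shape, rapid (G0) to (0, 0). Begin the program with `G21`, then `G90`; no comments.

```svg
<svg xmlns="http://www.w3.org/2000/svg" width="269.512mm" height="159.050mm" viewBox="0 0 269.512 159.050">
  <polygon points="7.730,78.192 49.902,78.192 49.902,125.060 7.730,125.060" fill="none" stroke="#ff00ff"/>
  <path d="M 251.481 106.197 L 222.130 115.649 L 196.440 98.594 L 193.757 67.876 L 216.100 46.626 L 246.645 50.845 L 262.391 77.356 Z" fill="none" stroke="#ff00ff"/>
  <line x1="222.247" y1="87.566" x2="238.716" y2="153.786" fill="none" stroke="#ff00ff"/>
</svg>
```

viewBox `0 0 269.512 159.050` with mm width/height → 1 unit = 1 mm. Flip: y_m = 159.050 − y_svg.

**Shape 1** — `<polygon>` rectangle, stroke `#ff00ff` → cut (S697, F829). Machine vertices: (7.730,80.858) → (49.902,80.858) → (49.902,33.990) → (7.730,33.990) → (7.730,80.858). Closed: final G1 returns to the first vertex.

**Shape 2** — `<path>` regular polygon, stroke `#ff00ff` → cut (S697, F829). Machine vertices: (251.481,52.853) → (222.130,43.401) → (196.440,60.456) → (193.757,91.174) → (216.100,112.424) → (246.645,108.205) → (262.391,81.694) → (251.481,52.853). Closed: final G1 returns to the first vertex.

**Shape 3** — `<line>` line segment, stroke `#ff00ff` → cut (S697, F829). Machine vertices: (222.247,71.484) → (238.716,5.264). Open path.

G21
G90
G0 X7.730 Y80.858
M3 S697
G1 X49.902 Y80.858 F829
G1 X49.902 Y33.990
G1 X7.730 Y33.990
G1 X7.730 Y80.858
G0 X251.481 Y52.853
M3 S697
G1 X222.130 Y43.401 F829
G1 X196.440 Y60.456
G1 X193.757 Y91.174
G1 X216.100 Y112.424
G1 X246.645 Y108.205
G1 X262.391 Y81.694
G1 X251.481 Y52.853
G0 X222.247 Y71.484
M3 S697
G1 X238.716 Y5.264 F829
M5
G0 X0.000 Y0.000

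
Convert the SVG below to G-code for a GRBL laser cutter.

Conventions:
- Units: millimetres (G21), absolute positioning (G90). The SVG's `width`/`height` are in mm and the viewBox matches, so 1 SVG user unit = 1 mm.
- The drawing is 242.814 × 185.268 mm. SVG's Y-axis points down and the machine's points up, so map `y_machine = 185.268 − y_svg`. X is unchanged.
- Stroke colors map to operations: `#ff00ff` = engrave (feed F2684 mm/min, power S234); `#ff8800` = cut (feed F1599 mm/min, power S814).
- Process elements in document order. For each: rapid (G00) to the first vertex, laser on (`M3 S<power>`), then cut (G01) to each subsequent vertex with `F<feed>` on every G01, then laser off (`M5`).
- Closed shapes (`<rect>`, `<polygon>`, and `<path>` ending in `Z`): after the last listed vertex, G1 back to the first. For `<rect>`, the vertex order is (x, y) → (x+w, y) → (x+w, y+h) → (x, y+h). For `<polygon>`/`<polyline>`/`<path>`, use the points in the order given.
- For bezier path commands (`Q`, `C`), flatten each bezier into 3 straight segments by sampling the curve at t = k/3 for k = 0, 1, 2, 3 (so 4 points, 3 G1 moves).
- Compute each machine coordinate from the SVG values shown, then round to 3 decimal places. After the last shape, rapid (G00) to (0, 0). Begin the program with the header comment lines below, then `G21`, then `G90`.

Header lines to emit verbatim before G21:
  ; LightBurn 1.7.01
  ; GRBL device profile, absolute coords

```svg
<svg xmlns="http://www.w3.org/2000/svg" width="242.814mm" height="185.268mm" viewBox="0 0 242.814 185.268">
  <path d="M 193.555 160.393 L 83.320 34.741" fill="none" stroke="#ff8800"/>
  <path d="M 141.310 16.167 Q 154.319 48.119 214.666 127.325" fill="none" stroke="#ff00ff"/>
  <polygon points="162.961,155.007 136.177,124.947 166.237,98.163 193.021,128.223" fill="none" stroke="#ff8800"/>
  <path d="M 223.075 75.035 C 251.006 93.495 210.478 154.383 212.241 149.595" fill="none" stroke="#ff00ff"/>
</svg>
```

Since the viewBox matches the mm dimensions, user units are millimetres directly. The only transform is the Y-flip y_m = 185.268 − y_svg.

Shape 1 is a line segment drawn with `<path>`. Its stroke #ff8800 means cut at S814, F1599. After flipping Y the toolpath is (193.555,24.875) → (83.320,150.527).

Shape 2 is a quadratic bezier drawn with `<path>`. Its stroke #ff00ff means engrave at S234, F2684. After flipping Y the toolpath is (141.310,169.101) → (155.242,142.549) → (179.694,105.497) → (214.666,57.943).

Shape 3 is a regular polygon drawn with `<polygon>`. Its stroke #ff8800 means cut at S814, F1599. After flipping Y the toolpath is (162.961,30.261) → (136.177,60.321) → (166.237,87.105) → (193.021,57.045) → (162.961,30.261), returning to the start.

Shape 4 is a cubic bezier drawn with `<path>`. Its stroke #ff00ff means engrave at S234, F2684. After flipping Y the toolpath is (223.075,110.233) → (232.288,81.634) → (220.473,48.773) → (212.241,35.673).

; LightBurn 1.7.01
; GRBL device profile, absolute coords
G21
G90
G00 X193.555 Y24.875
M3 S814
G01 X83.320 Y150.527 F1599
M5
G00 X141.310 Y169.101
M3 S234
G01 X155.242 Y142.549 F2684
G01 X179.694 Y105.497 F2684
G01 X214.666 Y57.943 F2684
M5
G00 X162.961 Y30.261
M3 S814
G01 X136.177 Y60.321 F1599
G01 X166.237 Y87.105 F1599
G01 X193.021 Y57.045 F1599
G01 X162.961 Y30.261 F1599
M5
G00 X223.075 Y110.233
M3 S234
G01 X232.288 Y81.634 F2684
G01 X220.473 Y48.773 F2684
G01 X212.241 Y35.673 F2684
M5
G00 X0.000 Y0.000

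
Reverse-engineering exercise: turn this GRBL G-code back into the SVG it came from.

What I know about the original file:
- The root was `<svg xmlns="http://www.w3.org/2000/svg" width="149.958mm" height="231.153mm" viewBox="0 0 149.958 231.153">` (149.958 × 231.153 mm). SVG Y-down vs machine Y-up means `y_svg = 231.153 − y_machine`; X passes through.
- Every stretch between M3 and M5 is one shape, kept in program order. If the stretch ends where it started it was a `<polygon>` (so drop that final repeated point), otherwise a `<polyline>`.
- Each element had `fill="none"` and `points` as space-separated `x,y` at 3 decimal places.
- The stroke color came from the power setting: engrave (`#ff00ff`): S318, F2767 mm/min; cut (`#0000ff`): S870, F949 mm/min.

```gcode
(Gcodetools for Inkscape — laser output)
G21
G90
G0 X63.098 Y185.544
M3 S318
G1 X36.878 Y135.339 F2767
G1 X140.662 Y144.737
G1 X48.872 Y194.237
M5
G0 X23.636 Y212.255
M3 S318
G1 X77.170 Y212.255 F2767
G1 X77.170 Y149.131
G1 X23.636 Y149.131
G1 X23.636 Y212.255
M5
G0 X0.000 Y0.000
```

Machine Y-up, SVG Y-down with viewBox height 231.153, so y_svg = 231.153 − y_machine; X carries over. Every run uses S318, so all elements get stroke `#ff00ff` (engrave).

Run 1: The run is open, so emit a `<polyline>` with points (Y-flipped): 63.098,45.609 36.878,95.814 140.662,86.416 48.872,36.916.

Run 2: The run returns to its start, so emit a `<polygon>` with points (Y-flipped): 23.636,18.898 77.170,18.898 77.170,82.022 23.636,82.022.

<svg xmlns="http://www.w3.org/2000/svg" width="149.958mm" height="231.153mm" viewBox="0 0 149.958 231.153">
  <polyline points="63.098,45.609 36.878,95.814 140.662,86.416 48.872,36.916" fill="none" stroke="#ff00ff"/>
  <polygon points="23.636,18.898 77.170,18.898 77.170,82.022 23.636,82.022" fill="none" stroke="#ff00ff"/>
</svg>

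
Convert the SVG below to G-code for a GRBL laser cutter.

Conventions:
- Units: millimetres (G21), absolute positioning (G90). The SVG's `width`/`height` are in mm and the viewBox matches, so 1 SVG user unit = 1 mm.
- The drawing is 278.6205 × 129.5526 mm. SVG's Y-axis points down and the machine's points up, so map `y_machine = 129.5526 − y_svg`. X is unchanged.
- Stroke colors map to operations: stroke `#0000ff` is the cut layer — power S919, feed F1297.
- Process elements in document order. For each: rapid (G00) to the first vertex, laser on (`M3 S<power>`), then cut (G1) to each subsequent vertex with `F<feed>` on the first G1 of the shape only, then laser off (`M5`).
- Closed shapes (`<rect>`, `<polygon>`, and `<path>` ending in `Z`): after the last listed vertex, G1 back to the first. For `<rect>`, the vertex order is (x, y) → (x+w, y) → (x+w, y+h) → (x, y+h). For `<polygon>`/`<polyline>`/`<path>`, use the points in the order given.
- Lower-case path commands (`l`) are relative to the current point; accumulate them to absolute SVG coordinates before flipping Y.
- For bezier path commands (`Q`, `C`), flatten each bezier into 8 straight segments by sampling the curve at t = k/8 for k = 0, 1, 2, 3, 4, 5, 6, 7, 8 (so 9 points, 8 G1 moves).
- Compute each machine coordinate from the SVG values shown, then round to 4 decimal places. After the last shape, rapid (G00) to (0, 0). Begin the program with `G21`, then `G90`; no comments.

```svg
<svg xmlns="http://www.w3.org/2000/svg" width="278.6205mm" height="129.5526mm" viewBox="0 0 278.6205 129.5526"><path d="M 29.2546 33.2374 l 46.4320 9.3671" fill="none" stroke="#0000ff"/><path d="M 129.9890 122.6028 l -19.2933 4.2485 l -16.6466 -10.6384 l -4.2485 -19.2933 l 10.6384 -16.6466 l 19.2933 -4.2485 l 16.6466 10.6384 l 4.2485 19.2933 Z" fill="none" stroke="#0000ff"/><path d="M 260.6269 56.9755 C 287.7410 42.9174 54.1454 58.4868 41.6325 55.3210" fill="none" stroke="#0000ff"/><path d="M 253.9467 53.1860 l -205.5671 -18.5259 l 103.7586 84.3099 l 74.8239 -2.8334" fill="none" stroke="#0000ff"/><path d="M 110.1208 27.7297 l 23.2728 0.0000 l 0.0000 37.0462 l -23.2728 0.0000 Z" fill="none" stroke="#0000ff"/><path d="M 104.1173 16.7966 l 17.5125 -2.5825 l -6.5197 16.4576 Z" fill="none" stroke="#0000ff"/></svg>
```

1 u = 1 mm; y_m = 129.5526 − y.

[1] `<path>` line segment, #0000ff→cut S919 F1297: (29.2546,96.3152) → (75.6866,86.9481)

[2] `<path>` regular polygon, #0000ff→cut S919 F1297: (129.9890,6.9498) → (110.6957,2.7013) → (94.0491,13.3397) → (89.8006,32.6330) → (100.4390,49.2796) → (119.7323,53.5281) → (136.3789,42.8897) → (140.6274,23.5964) → (129.9890,6.9498) (closed)

[3] `<path>` cubic bezier, #0000ff→cut S919 F1297: (260.6269,72.5771) → (259.5149,76.5546) → (239.6074,78.3212) → (206.5504,78.4437) → (165.9898,77.4890) → (123.5718,76.0236) → (84.9422,74.6144) → (55.7471,73.8282) → (41.6325,74.2316)

[4] `<path>` open polyline, #0000ff→cut S919 F1297: (253.9467,76.3666) → (48.3796,94.8925) → (152.1382,10.5826) → (226.9621,13.4160)

[5] `<path>` rectangle, #0000ff→cut S919 F1297: (110.1208,101.8229) → (133.3936,101.8229) → (133.3936,64.7767) → (110.1208,64.7767) → (110.1208,101.8229) (closed)

[6] `<path>` regular polygon, #0000ff→cut S919 F1297: (104.1173,112.7560) → (121.6298,115.3385) → (115.1101,98.8809) → (104.1173,112.7560) (closed)

G21
G90
G00 X29.2546 Y96.3152
M3 S919
G1 X75.6866 Y86.9481 F1297
M5
G00 X129.9890 Y6.9498
M3 S919
G1 X110.6957 Y2.7013 F1297
G1 X94.0491 Y13.3397
G1 X89.8006 Y32.6330
G1 X100.4390 Y49.2796
G1 X119.7323 Y53.5281
G1 X136.3789 Y42.8897
G1 X140.6274 Y23.5964
G1 X129.9890 Y6.9498
M5
G00 X260.6269 Y72.5771
M3 S919
G1 X259.5149 Y76.5546 F1297
G1 X239.6074 Y78.3212
G1 X206.5504 Y78.4437
G1 X165.9898 Y77.4890
G1 X123.5718 Y76.0236
G1 X84.9422 Y74.6144
G1 X55.7471 Y73.8282
G1 X41.6325 Y74.2316
M5
G00 X253.9467 Y76.3666
M3 S919
G1 X48.3796 Y94.8925 F1297
G1 X152.1382 Y10.5826
G1 X226.9621 Y13.4160
M5
G00 X110.1208 Y101.8229
M3 S919
G1 X133.3936 Y101.8229 F1297
G1 X133.3936 Y64.7767
G1 X110.1208 Y64.7767
G1 X110.1208 Y101.8229
M5
G00 X104.1173 Y112.7560
M3 S919
G1 X121.6298 Y115.3385 F1297
G1 X115.1101 Y98.8809
G1 X104.1173 Y112.7560
M5
G00 X0.0000 Y0.0000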